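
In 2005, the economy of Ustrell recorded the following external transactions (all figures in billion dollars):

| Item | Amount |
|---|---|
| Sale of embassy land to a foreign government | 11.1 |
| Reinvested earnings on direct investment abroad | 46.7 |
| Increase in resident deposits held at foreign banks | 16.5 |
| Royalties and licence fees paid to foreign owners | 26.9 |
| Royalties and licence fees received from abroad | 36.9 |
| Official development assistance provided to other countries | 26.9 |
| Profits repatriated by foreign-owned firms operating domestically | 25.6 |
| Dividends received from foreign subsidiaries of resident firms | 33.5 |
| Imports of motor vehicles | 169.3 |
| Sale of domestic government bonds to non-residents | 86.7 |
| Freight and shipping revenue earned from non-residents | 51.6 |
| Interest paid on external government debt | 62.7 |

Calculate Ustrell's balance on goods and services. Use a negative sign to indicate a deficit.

Goods: -169.3
Services: 36.9 - 26.9 + 51.6 = 61.6
Trade balance = -169.3 + 61.6 = -107.7
(Excluded from the trade balance — capital account: sale of embassy land to a foreign government 11.1; primary income: reinvested earnings on direct investment abroad 46.7, profits repatriated by foreign-owned firms operating domestically 25.6, dividends received from foreign subsidiaries of resident firms 33.5, interest paid on external government debt 62.7; financial account: increase in resident deposits held at foreign banks 16.5, sale of domestic government bonds to non-residents 86.7; secondary income: official development assistance provided to other countries 26.9.)

-107.7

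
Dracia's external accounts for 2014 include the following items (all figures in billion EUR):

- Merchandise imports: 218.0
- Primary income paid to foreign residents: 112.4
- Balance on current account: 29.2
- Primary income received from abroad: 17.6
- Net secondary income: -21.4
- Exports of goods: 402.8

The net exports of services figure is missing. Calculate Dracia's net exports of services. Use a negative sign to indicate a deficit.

-39.4

Current account = goods balance + services balance + net primary income + net secondary income
Sum of the known components = 68.6
Net exports of services = CA - (known components) = 29.2 - 68.6 = -39.4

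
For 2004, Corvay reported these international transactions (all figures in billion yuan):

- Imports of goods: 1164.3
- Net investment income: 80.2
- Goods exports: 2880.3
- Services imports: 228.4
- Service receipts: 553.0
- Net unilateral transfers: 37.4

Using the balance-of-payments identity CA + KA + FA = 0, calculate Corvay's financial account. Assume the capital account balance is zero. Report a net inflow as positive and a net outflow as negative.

-2158.2

Goods balance = 2880.3 - 1164.3 = 1716.0
Services balance = 553.0 - 228.4 = 324.6
Trade balance (goods + services) = 1716.0 + 324.6 = 2040.6
Net primary income = 80.2
Net secondary income = 37.4
Current account = 2040.6 + 80.2 + 37.4 = 2158.2
Financial account = -(2158.2) = -2158.2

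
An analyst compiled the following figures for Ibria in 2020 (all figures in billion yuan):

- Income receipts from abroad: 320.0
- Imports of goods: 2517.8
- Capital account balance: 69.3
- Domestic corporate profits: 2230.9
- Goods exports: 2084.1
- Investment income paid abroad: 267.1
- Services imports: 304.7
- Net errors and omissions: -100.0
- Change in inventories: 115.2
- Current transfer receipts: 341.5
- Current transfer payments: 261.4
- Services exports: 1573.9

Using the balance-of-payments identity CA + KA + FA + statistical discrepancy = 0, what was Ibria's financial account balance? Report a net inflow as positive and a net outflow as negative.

Goods balance = 2084.1 - 2517.8 = -433.7
Services balance = 1573.9 - 304.7 = 1269.2
Trade balance (goods + services) = -433.7 + 1269.2 = 835.5
Net primary income = 320.0 - 267.1 = 52.9
Net secondary income = 341.5 - 261.4 = 80.1
Current account = 835.5 + 52.9 + 80.1 = 968.5
Financial account = -(968.5 + 69.3 + (-100.0)) = -937.8

-937.8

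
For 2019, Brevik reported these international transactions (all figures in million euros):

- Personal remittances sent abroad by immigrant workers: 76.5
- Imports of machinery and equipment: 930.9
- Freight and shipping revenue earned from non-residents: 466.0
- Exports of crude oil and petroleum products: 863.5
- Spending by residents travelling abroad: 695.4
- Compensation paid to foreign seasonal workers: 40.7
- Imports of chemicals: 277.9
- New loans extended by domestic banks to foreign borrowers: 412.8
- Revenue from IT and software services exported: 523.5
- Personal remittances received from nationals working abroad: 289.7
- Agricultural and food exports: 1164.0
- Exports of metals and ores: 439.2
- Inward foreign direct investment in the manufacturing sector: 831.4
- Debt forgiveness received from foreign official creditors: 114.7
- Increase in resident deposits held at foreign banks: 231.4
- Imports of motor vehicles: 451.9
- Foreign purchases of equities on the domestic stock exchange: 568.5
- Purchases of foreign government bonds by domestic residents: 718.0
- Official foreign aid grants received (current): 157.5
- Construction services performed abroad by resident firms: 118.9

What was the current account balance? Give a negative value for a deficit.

Goods: -277.9 + 1164.0 - 930.9 - 451.9 + 439.2 + 863.5 = 806.0
Services: 466.0 + 523.5 - 695.4 + 118.9 = 413.0
Primary income: -40.7
Secondary income: 289.7 + 157.5 - 76.5 = 370.7
Current account = 806.0 + 413.0 + (-40.7) + 370.7 = 1549.0
(Excluded from the current account — financial account: new loans extended by domestic banks to foreign borrowers 412.8, inward foreign direct investment in the manufacturing sector 831.4, increase in resident deposits held at foreign banks 231.4, foreign purchases of equities on the domestic stock exchange 568.5, purchases of foreign government bonds by domestic residents 718.0; capital account: debt forgiveness received from foreign official creditors 114.7.)

1549.0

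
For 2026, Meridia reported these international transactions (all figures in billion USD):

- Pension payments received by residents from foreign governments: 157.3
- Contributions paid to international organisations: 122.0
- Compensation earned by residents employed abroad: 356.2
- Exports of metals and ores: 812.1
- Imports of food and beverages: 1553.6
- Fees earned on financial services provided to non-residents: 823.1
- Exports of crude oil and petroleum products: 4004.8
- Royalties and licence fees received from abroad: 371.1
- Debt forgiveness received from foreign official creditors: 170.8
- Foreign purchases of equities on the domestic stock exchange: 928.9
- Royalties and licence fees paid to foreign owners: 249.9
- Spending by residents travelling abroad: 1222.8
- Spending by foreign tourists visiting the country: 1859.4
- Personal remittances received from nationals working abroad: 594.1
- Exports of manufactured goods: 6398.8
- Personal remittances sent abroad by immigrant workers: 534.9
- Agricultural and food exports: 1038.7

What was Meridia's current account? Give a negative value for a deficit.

12732.4

Goods: -1553.6 + 6398.8 + 1038.7 + 4004.8 + 812.1 = 10700.8
Services: 823.1 - 1222.8 + 1859.4 + 371.1 - 249.9 = 1580.9
Primary income: 356.2
Secondary income: -534.9 + 157.3 - 122.0 + 594.1 = 94.5
Current account = 10700.8 + 1580.9 + 356.2 + 94.5 = 12732.4
(Excluded from the current account — capital account: debt forgiveness received from foreign official creditors 170.8; financial account: foreign purchases of equities on the domestic stock exchange 928.9.)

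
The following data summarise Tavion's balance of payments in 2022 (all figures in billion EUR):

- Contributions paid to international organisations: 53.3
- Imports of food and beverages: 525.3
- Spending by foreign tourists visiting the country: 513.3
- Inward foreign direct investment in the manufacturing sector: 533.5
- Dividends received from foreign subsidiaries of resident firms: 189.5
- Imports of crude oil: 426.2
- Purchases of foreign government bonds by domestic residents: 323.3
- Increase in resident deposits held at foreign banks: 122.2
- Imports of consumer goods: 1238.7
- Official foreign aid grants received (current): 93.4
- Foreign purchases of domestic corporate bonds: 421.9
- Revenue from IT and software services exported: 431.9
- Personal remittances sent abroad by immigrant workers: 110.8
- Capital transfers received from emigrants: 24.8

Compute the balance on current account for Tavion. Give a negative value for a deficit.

-1126.2

Goods: -426.2 - 525.3 - 1238.7 = -2190.2
Services: 431.9 + 513.3 = 945.2
Primary income: 189.5
Secondary income: -53.3 - 110.8 + 93.4 = -70.7
Current account = (-2190.2) + 945.2 + 189.5 + (-70.7) = -1126.2
(Excluded from the current account — financial account: inward foreign direct investment in the manufacturing sector 533.5, purchases of foreign government bonds by domestic residents 323.3, increase in resident deposits held at foreign banks 122.2, foreign purchases of domestic corporate bonds 421.9; capital account: capital transfers received from emigrants 24.8.)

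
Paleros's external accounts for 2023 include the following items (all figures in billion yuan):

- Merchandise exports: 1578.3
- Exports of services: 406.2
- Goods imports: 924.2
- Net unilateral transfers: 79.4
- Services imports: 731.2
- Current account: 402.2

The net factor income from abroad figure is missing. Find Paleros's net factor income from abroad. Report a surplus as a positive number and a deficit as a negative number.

Current account = goods balance + services balance + net primary income + net secondary income
Sum of the known components = 408.5
Net factor income from abroad = CA - (known components) = 402.2 - 408.5 = -6.3

-6.3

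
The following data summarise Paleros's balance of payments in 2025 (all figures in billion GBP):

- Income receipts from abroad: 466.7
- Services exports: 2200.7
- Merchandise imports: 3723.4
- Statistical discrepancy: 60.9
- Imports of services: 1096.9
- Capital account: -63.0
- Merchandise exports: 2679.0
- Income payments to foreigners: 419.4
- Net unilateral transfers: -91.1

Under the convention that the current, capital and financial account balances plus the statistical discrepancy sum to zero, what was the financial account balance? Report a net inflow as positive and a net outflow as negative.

Goods balance = 2679.0 - 3723.4 = -1044.4
Services balance = 2200.7 - 1096.9 = 1103.8
Trade balance (goods + services) = -1044.4 + 1103.8 = 59.4
Net primary income = 466.7 - 419.4 = 47.3
Net secondary income = -91.1
Current account = 59.4 + 47.3 + (-91.1) = 15.6
Financial account = -(15.6 + (-63.0) + 60.9) = -13.5

-13.5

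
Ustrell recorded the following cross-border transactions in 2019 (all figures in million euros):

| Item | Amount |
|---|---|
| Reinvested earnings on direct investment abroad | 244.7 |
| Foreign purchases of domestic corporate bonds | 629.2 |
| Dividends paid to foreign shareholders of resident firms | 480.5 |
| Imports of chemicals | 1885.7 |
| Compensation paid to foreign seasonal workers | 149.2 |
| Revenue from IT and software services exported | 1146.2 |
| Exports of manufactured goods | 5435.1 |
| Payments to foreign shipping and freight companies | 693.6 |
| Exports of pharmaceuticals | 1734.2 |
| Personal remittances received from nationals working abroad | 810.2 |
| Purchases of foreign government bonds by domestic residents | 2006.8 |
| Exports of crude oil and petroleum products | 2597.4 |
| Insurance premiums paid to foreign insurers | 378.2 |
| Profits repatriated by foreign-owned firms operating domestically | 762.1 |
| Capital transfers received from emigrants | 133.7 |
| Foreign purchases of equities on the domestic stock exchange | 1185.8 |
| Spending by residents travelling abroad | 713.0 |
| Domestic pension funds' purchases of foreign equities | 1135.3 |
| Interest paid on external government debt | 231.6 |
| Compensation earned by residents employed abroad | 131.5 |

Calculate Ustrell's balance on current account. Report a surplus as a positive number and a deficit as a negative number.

6805.4

Goods: 1734.2 + 2597.4 + 5435.1 - 1885.7 = 7881.0
Services: -713.0 - 378.2 - 693.6 + 1146.2 = -638.6
Primary income: -231.6 + 244.7 - 762.1 - 149.2 - 480.5 + 131.5 = -1247.2
Secondary income: 810.2
Current account = 7881.0 + (-638.6) + (-1247.2) + 810.2 = 6805.4
(Excluded from the current account — financial account: foreign purchases of domestic corporate bonds 629.2, purchases of foreign government bonds by domestic residents 2006.8, foreign purchases of equities on the domestic stock exchange 1185.8, domestic pension funds' purchases of foreign equities 1135.3; capital account: capital transfers received from emigrants 133.7.)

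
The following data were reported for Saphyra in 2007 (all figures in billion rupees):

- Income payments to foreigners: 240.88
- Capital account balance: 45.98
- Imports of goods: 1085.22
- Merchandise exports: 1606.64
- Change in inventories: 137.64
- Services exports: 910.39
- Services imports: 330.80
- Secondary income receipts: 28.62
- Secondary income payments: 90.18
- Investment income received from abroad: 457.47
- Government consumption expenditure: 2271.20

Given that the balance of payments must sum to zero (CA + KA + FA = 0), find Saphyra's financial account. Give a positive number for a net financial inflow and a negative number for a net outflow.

-1302.02

Goods balance = 1606.64 - 1085.22 = 521.42
Services balance = 910.39 - 330.80 = 579.59
Trade balance (goods + services) = 521.42 + 579.59 = 1101.01
Net primary income = 457.47 - 240.88 = 216.59
Net secondary income = 28.62 - 90.18 = -61.56
Current account = 1101.01 + 216.59 + (-61.56) = 1256.04
Financial account = -(1256.04 + 45.98) = -1302.02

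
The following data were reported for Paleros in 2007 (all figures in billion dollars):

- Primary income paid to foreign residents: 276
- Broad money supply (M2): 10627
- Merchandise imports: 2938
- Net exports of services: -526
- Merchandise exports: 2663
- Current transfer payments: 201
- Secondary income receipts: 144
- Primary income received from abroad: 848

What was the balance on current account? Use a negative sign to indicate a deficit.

Goods balance = 2663 - 2938 = -275
Services balance = -526
Trade balance (goods + services) = -275 + (-526) = -801
Net primary income = 848 - 276 = 572
Net secondary income = 144 - 201 = -57
Current account = -801 + 572 + (-57) = -286

-286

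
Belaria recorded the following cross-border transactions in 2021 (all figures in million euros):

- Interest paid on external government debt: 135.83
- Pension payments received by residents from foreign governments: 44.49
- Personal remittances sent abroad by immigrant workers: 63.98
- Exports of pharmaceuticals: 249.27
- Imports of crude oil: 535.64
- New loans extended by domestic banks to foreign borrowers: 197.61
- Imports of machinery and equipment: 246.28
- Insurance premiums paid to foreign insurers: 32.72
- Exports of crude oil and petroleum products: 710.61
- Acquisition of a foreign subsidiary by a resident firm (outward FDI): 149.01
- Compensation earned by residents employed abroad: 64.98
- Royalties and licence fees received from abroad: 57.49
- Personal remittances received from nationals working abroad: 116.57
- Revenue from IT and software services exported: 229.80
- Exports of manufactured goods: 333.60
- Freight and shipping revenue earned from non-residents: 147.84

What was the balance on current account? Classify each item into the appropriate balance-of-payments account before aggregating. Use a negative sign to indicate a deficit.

940.20

Goods: -535.64 + 710.61 + 333.60 - 246.28 + 249.27 = 511.56
Services: 229.80 + 147.84 + 57.49 - 32.72 = 402.41
Primary income: -135.83 + 64.98 = -70.85
Secondary income: 44.49 - 63.98 + 116.57 = 97.08
Current account = 511.56 + 402.41 + (-70.85) + 97.08 = 940.20
(Excluded from the current account — financial account: new loans extended by domestic banks to foreign borrowers 197.61, acquisition of a foreign subsidiary by a resident firm (outward FDI) 149.01.)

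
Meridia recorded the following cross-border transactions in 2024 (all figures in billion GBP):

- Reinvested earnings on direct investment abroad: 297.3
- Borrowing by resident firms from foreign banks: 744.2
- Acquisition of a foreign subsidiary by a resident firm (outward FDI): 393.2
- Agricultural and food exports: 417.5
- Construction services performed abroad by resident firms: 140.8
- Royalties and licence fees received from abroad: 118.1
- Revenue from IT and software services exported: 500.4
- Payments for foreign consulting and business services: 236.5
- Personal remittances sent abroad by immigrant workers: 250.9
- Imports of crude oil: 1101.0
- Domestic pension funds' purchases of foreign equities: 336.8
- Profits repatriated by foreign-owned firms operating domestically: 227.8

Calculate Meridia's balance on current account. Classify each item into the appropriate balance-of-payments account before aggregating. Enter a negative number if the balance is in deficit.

-342.1

Goods: 417.5 - 1101.0 = -683.5
Services: 118.1 + 140.8 + 500.4 - 236.5 = 522.8
Primary income: 297.3 - 227.8 = 69.5
Secondary income: -250.9
Current account = (-683.5) + 522.8 + 69.5 + (-250.9) = -342.1
(Excluded from the current account — financial account: borrowing by resident firms from foreign banks 744.2, acquisition of a foreign subsidiary by a resident firm (outward FDI) 393.2, domestic pension funds' purchases of foreign equities 336.8.)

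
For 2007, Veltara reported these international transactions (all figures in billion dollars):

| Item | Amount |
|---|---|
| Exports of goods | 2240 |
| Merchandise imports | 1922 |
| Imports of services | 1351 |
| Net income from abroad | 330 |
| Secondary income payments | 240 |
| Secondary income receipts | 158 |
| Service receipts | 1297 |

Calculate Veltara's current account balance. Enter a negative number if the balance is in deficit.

Goods balance = 2240 - 1922 = 318
Services balance = 1297 - 1351 = -54
Trade balance (goods + services) = 318 + (-54) = 264
Net primary income = 330
Net secondary income = 158 - 240 = -82
Current account = 264 + 330 + (-82) = 512

512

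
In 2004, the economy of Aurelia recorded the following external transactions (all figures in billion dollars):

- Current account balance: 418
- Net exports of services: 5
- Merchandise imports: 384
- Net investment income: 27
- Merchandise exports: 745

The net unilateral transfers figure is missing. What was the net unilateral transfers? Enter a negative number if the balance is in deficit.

Current account = goods balance + services balance + net primary income + net secondary income
Sum of the known components = 393
Net unilateral transfers = CA - (known components) = 418 - 393 = 25

25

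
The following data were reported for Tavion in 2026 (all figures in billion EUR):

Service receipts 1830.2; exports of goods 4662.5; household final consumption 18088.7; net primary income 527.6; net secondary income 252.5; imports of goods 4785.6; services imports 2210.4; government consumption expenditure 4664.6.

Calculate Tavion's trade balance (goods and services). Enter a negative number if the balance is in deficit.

-503.3

Goods balance = 4662.5 - 4785.6 = -123.1
Services balance = 1830.2 - 2210.4 = -380.2
Trade balance (goods + services) = -123.1 + (-380.2) = -503.3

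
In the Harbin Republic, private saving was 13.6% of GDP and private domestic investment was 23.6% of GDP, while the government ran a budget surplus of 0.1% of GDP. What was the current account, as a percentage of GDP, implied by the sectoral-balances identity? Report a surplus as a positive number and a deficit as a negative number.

By the sectoral-balances identity, CA = (S_private - I) + (T - G).
Private balance = 13.6 - 23.6 = -10.0
Government balance (T - G) = 0.1
CA = -10.0 + 0.1 = -9.9

-9.9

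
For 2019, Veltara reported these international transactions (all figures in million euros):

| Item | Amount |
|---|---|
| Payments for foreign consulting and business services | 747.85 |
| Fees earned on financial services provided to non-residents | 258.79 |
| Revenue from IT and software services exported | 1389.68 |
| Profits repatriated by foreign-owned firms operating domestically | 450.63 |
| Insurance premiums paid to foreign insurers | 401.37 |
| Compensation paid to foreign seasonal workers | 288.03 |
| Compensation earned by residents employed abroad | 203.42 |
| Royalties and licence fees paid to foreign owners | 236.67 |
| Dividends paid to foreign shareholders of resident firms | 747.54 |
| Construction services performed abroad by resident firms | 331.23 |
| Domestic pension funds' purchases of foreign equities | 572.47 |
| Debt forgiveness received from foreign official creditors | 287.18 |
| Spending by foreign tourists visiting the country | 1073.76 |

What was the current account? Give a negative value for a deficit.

Services: 1389.68 - 747.85 - 401.37 - 236.67 + 258.79 + 331.23 + 1073.76 = 1667.57
Primary income: -747.54 - 288.03 + 203.42 - 450.63 = -1282.78
Current account = 1667.57 + (-1282.78) = 384.79
(Excluded from the current account — financial account: domestic pension funds' purchases of foreign equities 572.47; capital account: debt forgiveness received from foreign official creditors 287.18.)

384.79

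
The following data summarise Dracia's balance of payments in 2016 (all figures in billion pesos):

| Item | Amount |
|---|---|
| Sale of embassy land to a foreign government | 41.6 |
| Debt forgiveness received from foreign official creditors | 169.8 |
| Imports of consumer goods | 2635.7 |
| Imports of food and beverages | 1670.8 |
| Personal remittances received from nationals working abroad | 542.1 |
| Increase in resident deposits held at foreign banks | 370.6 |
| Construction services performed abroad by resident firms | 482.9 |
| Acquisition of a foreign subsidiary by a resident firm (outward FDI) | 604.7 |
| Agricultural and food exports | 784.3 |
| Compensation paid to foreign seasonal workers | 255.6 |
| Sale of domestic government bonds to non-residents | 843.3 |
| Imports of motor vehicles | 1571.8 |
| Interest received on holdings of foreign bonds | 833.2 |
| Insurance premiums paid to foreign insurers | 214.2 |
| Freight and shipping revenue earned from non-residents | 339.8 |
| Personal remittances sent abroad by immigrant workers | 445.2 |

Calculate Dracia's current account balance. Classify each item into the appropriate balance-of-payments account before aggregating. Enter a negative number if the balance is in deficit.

Goods: -1571.8 + 784.3 - 2635.7 - 1670.8 = -5094.0
Services: -214.2 + 482.9 + 339.8 = 608.5
Primary income: 833.2 - 255.6 = 577.6
Secondary income: 542.1 - 445.2 = 96.9
Current account = (-5094.0) + 608.5 + 577.6 + 96.9 = -3811.0
(Excluded from the current account — capital account: sale of embassy land to a foreign government 41.6, debt forgiveness received from foreign official creditors 169.8; financial account: increase in resident deposits held at foreign banks 370.6, acquisition of a foreign subsidiary by a resident firm (outward FDI) 604.7, sale of domestic government bonds to non-residents 843.3.)

-3811.0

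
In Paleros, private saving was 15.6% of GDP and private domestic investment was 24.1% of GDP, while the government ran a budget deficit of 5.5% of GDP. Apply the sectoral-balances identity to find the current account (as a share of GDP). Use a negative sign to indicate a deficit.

-14.0

By the sectoral-balances identity, CA = (S_private - I) + (T - G).
Private balance = 15.6 - 24.1 = -8.5
Government balance (T - G) = -5.5
CA = -8.5 + (-5.5) = -14.0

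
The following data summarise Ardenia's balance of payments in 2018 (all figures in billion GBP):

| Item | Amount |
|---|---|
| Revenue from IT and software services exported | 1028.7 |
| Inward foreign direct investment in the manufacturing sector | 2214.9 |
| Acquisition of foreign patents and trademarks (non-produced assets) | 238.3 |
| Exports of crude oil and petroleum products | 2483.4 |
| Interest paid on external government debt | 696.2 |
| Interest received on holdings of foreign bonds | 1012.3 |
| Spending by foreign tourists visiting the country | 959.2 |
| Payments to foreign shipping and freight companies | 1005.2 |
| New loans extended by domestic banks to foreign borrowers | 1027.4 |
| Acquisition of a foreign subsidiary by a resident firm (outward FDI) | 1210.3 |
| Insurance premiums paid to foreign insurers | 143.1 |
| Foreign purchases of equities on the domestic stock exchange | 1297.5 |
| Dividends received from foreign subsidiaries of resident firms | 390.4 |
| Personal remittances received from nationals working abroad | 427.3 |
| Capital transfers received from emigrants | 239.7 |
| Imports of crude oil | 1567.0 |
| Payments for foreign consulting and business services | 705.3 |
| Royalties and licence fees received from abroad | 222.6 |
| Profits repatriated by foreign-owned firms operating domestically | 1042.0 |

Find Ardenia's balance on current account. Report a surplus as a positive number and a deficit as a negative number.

1365.1

Goods: -1567.0 + 2483.4 = 916.4
Services: -143.1 + 1028.7 + 959.2 - 1005.2 + 222.6 - 705.3 = 356.9
Primary income: 390.4 - 1042.0 + 1012.3 - 696.2 = -335.5
Secondary income: 427.3
Current account = 916.4 + 356.9 + (-335.5) + 427.3 = 1365.1
(Excluded from the current account — financial account: inward foreign direct investment in the manufacturing sector 2214.9, new loans extended by domestic banks to foreign borrowers 1027.4, acquisition of a foreign subsidiary by a resident firm (outward FDI) 1210.3, foreign purchases of equities on the domestic stock exchange 1297.5; capital account: acquisition of foreign patents and trademarks (non-produced assets) 238.3, capital transfers received from emigrants 239.7.)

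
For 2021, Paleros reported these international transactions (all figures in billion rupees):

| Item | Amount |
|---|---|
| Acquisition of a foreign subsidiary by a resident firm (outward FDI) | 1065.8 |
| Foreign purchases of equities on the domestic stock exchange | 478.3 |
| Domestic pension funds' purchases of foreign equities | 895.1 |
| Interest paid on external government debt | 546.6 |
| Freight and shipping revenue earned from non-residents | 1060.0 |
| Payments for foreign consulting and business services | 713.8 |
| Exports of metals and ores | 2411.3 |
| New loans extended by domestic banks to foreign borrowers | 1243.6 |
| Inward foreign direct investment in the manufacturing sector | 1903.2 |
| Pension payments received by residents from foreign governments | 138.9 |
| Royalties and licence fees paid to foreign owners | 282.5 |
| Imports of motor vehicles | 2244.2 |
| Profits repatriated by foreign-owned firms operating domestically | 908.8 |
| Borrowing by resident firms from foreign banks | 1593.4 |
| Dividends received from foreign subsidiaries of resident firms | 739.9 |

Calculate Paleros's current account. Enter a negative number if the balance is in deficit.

Goods: -2244.2 + 2411.3 = 167.1
Services: -713.8 + 1060.0 - 282.5 = 63.7
Primary income: 739.9 - 546.6 - 908.8 = -715.5
Secondary income: 138.9
Current account = 167.1 + 63.7 + (-715.5) + 138.9 = -345.8
(Excluded from the current account — financial account: acquisition of a foreign subsidiary by a resident firm (outward FDI) 1065.8, foreign purchases of equities on the domestic stock exchange 478.3, domestic pension funds' purchases of foreign equities 895.1, new loans extended by domestic banks to foreign borrowers 1243.6, inward foreign direct investment in the manufacturing sector 1903.2, borrowing by resident firms from foreign banks 1593.4.)

-345.8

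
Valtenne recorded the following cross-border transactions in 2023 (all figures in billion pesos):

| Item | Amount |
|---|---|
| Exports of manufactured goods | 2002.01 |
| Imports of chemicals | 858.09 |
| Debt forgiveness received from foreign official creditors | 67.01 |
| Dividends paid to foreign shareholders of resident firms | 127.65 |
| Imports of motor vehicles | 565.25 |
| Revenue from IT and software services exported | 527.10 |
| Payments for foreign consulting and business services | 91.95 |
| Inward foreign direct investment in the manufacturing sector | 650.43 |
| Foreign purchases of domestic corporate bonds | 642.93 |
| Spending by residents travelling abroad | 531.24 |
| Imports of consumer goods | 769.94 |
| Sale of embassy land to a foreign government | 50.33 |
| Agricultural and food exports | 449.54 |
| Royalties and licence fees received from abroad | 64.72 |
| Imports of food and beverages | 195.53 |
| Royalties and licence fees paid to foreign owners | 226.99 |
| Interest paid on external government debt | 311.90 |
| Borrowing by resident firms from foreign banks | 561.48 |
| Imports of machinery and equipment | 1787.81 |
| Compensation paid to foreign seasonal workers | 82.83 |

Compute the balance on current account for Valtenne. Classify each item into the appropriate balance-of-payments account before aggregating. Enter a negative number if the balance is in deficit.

Goods: -565.25 - 769.94 - 195.53 - 858.09 + 449.54 - 1787.81 + 2002.01 = -1725.07
Services: -531.24 + 527.10 + 64.72 - 91.95 - 226.99 = -258.36
Primary income: -82.83 - 127.65 - 311.90 = -522.38
Current account = (-1725.07) + (-258.36) + (-522.38) = -2505.81
(Excluded from the current account — capital account: debt forgiveness received from foreign official creditors 67.01, sale of embassy land to a foreign government 50.33; financial account: inward foreign direct investment in the manufacturing sector 650.43, foreign purchases of domestic corporate bonds 642.93, borrowing by resident firms from foreign banks 561.48.)

-2505.81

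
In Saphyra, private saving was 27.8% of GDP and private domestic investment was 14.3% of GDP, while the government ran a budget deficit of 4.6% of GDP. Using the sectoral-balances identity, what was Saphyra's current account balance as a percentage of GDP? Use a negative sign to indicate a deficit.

8.9

By the sectoral-balances identity, CA = (S_private - I) + (T - G).
Private balance = 27.8 - 14.3 = 13.5
Government balance (T - G) = -4.6
CA = 13.5 + (-4.6) = 8.9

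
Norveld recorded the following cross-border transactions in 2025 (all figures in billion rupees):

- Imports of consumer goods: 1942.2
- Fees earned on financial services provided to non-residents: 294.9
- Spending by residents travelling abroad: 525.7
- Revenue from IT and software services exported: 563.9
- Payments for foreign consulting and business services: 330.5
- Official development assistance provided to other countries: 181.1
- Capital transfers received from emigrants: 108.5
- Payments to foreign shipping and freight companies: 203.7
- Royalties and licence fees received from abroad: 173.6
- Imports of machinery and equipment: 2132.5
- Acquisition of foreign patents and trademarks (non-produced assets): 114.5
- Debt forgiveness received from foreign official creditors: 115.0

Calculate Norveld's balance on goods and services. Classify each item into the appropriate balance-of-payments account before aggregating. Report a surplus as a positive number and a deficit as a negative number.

-4102.2

Goods: -1942.2 - 2132.5 = -4074.7
Services: 563.9 - 203.7 + 173.6 - 330.5 + 294.9 - 525.7 = -27.5
Trade balance = -4074.7 + (-27.5) = -4102.2
(Excluded from the trade balance — secondary income: official development assistance provided to other countries 181.1; capital account: capital transfers received from emigrants 108.5, acquisition of foreign patents and trademarks (non-produced assets) 114.5, debt forgiveness received from foreign official creditors 115.0.)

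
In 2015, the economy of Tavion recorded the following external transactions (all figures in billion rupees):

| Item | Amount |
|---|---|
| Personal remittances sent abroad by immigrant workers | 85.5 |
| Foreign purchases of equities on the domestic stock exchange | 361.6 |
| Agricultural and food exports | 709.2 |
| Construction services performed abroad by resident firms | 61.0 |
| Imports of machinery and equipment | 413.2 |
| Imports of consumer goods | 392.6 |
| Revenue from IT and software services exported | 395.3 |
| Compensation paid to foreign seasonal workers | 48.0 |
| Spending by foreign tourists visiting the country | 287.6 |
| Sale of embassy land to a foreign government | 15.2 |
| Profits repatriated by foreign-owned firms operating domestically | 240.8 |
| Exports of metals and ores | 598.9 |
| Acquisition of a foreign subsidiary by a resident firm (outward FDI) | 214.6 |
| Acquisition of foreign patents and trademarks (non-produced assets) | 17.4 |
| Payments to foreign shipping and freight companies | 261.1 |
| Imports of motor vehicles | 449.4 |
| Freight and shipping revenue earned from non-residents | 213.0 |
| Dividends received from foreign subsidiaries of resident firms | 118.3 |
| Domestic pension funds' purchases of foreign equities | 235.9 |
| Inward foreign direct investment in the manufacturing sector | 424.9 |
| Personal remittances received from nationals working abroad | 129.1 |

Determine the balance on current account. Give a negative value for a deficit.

621.8

Goods: -392.6 - 449.4 + 598.9 + 709.2 - 413.2 = 52.9
Services: 287.6 + 213.0 - 261.1 + 61.0 + 395.3 = 695.8
Primary income: 118.3 - 48.0 - 240.8 = -170.5
Secondary income: -85.5 + 129.1 = 43.6
Current account = 52.9 + 695.8 + (-170.5) + 43.6 = 621.8
(Excluded from the current account — financial account: foreign purchases of equities on the domestic stock exchange 361.6, acquisition of a foreign subsidiary by a resident firm (outward FDI) 214.6, domestic pension funds' purchases of foreign equities 235.9, inward foreign direct investment in the manufacturing sector 424.9; capital account: sale of embassy land to a foreign government 15.2, acquisition of foreign patents and trademarks (non-produced assets) 17.4.)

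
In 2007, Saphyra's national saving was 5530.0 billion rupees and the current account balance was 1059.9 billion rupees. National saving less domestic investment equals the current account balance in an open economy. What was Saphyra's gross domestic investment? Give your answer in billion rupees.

I = S - CA = 5530.0 - 1059.9 = 4470.1

4470.1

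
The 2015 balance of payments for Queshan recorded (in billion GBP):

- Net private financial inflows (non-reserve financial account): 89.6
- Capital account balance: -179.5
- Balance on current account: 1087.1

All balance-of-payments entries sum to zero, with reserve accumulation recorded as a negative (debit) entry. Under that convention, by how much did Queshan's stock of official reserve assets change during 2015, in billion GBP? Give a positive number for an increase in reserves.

997.2

Official reserve transactions balance = -(1087.1 + (-179.5) + 89.6) = -997.2
An accumulation of reserves is recorded as a debit (negative entry), so the change in the stock of reserves is the negative of that balance.
Change in official reserves = -(-997.2) = 997.2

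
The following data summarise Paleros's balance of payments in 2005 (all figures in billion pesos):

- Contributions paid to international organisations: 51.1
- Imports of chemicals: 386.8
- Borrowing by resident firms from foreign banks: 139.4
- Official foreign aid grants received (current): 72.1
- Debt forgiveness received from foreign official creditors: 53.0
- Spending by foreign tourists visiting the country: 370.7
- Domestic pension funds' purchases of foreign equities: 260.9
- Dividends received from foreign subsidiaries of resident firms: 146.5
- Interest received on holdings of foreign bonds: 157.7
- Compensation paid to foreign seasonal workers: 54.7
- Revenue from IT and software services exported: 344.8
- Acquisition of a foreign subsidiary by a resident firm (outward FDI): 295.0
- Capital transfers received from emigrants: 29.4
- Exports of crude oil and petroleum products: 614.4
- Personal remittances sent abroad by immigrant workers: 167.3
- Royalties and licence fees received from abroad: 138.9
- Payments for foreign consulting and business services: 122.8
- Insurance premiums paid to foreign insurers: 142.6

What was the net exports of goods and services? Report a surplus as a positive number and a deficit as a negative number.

Goods: 614.4 - 386.8 = 227.6
Services: 344.8 + 138.9 - 122.8 - 142.6 + 370.7 = 589.0
Trade balance = 227.6 + 589.0 = 816.6
(Excluded from the trade balance — secondary income: contributions paid to international organisations 51.1, official foreign aid grants received (current) 72.1, personal remittances sent abroad by immigrant workers 167.3; financial account: borrowing by resident firms from foreign banks 139.4, domestic pension funds' purchases of foreign equities 260.9, acquisition of a foreign subsidiary by a resident firm (outward FDI) 295.0; capital account: debt forgiveness received from foreign official creditors 53.0, capital transfers received from emigrants 29.4; primary income: dividends received from foreign subsidiaries of resident firms 146.5, interest received on holdings of foreign bonds 157.7, compensation paid to foreign seasonal workers 54.7.)

816.6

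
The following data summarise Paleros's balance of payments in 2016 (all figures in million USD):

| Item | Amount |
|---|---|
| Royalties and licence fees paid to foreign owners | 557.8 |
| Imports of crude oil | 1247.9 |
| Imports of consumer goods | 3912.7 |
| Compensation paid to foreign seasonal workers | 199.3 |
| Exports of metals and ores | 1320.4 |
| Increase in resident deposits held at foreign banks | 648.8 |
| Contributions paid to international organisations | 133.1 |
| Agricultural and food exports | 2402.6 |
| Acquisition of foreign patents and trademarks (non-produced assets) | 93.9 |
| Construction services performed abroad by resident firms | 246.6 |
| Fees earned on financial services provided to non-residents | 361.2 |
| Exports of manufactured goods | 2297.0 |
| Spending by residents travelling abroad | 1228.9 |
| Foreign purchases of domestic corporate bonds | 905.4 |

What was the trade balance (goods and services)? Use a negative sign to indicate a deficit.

-319.5

Goods: 2402.6 - 3912.7 + 1320.4 + 2297.0 - 1247.9 = 859.4
Services: 246.6 - 1228.9 - 557.8 + 361.2 = -1178.9
Trade balance = 859.4 + (-1178.9) = -319.5
(Excluded from the trade balance — primary income: compensation paid to foreign seasonal workers 199.3; financial account: increase in resident deposits held at foreign banks 648.8, foreign purchases of domestic corporate bonds 905.4; secondary income: contributions paid to international organisations 133.1; capital account: acquisition of foreign patents and trademarks (non-produced assets) 93.9.)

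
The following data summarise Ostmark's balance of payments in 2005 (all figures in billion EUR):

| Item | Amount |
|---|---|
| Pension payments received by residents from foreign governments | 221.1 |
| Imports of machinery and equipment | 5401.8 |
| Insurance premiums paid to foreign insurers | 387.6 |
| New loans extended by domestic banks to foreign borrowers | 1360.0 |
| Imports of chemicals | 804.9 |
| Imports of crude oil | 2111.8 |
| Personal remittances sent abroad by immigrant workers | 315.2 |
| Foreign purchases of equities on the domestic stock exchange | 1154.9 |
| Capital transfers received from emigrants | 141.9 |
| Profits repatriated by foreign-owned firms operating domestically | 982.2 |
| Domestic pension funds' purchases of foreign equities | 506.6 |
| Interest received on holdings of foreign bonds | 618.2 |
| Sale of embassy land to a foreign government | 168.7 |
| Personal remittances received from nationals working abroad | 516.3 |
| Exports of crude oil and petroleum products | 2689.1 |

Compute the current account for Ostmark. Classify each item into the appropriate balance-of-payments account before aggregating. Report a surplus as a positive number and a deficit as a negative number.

Goods: -5401.8 - 2111.8 + 2689.1 - 804.9 = -5629.4
Services: -387.6
Primary income: 618.2 - 982.2 = -364.0
Secondary income: 221.1 + 516.3 - 315.2 = 422.2
Current account = (-5629.4) + (-387.6) + (-364.0) + 422.2 = -5958.8
(Excluded from the current account — financial account: new loans extended by domestic banks to foreign borrowers 1360.0, foreign purchases of equities on the domestic stock exchange 1154.9, domestic pension funds' purchases of foreign equities 506.6; capital account: capital transfers received from emigrants 141.9, sale of embassy land to a foreign government 168.7.)

-5958.8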